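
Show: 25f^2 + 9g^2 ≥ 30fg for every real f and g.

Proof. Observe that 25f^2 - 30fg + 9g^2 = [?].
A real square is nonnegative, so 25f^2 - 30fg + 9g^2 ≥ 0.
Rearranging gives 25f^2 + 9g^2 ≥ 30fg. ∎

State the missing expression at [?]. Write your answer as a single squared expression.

(5f - 3g)^2

The leading and trailing coefficients are 5^2 and 3^2, and 30 = 2·5·3, so the trinomial is (5f - 3g)^2.
Hence 25f^2 - 30fg + 9g^2 ≥ 0.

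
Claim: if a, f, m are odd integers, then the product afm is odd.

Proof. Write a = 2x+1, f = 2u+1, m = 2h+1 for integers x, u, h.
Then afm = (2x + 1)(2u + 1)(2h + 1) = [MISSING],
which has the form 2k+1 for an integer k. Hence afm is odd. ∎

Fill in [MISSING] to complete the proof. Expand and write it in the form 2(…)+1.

Expanding: (2x + 1)(2u + 1)(2h + 1) = 8hux + 4hu + 4hx + 2h + 4ux + 2u + 2x + 1.
Every term except the constant is even, so this is 2(4hux + 2hu + 2hx + h + 2ux + u + x) + 1,
and 4hux + 2hu + 2hx + h + 2ux + u + x ∈ ℤ gives the required form.

2(4hux + 2hu + 2hx + h + 2ux + u + x) + 1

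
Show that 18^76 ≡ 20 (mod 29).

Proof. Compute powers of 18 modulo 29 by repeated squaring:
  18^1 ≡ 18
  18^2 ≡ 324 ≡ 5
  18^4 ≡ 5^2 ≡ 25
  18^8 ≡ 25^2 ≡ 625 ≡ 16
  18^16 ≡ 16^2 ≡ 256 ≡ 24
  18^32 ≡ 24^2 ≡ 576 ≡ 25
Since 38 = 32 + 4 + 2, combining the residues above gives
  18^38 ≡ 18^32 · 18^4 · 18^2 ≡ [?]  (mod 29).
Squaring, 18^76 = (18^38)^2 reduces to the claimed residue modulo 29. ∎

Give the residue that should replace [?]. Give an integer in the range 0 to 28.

22

Multiply the listed residues: 25 · 25 · 5 = 625 → 3125.
Reducing modulo 29: 3125 = 107·29 + 22, so 18^38 ≡ 22.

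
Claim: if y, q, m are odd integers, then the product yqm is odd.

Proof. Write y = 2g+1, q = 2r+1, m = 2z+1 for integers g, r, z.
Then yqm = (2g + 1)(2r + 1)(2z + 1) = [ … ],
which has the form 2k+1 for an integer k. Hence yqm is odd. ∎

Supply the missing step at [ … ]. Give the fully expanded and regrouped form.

(2g + 1)(2r + 1)(2z + 1) = 8grz + 4gr + 4gz + 2g + 4rz + 2r + 2z + 1
= 2(4grz + 2gr + 2gz + g + 2rz + r + z) + 1.
Since 4grz + 2gr + 2gz + g + 2rz + r + z is an integer, the product is of the form 2k+1 for an integer k.

2(4grz + 2gr + 2gz + g + 2rz + r + z) + 1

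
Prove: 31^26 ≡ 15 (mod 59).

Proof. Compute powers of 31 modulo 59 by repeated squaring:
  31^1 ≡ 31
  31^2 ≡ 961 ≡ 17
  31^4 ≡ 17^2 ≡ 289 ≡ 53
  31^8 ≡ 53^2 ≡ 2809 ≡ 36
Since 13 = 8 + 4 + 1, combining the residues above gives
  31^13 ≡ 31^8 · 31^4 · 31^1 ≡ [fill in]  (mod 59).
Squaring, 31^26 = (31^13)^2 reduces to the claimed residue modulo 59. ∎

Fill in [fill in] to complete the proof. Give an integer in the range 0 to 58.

30

31^8 · 31^4 · 31^1 ≡ 36 · 53 · 31 = 59148.
59148 mod 59 = 30, so 31^13 ≡ 30 (mod 59).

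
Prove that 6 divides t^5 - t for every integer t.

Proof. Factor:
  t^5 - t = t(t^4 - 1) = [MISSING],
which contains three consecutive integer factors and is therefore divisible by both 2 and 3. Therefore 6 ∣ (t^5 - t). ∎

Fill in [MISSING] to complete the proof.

(t - 1)t(t + 1)(t^2 + 1)

t^4 - 1 = (t^2 - 1)(t^2 + 1), and t^2 - 1 = (t-1)(t+1).
So t(t^4 - 1) = (t - 1)t(t + 1)(t^2 + 1).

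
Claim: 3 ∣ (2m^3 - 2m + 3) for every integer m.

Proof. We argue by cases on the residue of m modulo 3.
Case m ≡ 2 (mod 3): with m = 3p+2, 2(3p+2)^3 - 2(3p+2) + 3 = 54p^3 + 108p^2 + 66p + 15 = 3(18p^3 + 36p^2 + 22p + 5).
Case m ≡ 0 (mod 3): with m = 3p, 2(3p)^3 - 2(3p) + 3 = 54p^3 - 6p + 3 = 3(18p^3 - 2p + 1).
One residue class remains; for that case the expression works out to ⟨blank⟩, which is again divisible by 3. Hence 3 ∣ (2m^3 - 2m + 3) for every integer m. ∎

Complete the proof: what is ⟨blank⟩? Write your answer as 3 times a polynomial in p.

3(18p^3 + 18p^2 + 4p + 1)

Only m ≡ 1 (mod 3) is unaccounted for. Put m = 3p+1:
2(3p+1)^3 - 2(3p+1) + 3 expands to 54p^3 + 54p^2 + 12p + 3,
and factoring out 3 leaves 3(18p^3 + 18p^2 + 4p + 1).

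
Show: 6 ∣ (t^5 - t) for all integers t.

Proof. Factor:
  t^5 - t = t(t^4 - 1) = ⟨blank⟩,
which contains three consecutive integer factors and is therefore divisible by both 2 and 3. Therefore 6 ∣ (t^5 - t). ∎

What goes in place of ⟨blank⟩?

t^4 - 1 = (t^2 - 1)(t^2 + 1), and t^2 - 1 = (t-1)(t+1).
So t(t^4 - 1) = (t - 1)t(t + 1)(t^2 + 1).

(t - 1)t(t + 1)(t^2 + 1)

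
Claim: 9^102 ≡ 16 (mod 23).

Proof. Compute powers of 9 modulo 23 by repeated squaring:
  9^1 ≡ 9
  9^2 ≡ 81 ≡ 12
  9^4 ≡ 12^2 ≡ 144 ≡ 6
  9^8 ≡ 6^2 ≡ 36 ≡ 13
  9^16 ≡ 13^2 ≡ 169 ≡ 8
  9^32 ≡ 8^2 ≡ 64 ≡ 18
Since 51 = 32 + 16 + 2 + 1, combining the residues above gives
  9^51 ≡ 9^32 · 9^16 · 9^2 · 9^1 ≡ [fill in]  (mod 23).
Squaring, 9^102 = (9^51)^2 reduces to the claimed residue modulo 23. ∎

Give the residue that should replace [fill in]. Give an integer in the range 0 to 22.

4

9^32 · 9^16 · 9^2 · 9^1 ≡ 18 · 8 · 12 · 9 = 15552.
15552 mod 23 = 4, so 9^51 ≡ 4 (mod 23).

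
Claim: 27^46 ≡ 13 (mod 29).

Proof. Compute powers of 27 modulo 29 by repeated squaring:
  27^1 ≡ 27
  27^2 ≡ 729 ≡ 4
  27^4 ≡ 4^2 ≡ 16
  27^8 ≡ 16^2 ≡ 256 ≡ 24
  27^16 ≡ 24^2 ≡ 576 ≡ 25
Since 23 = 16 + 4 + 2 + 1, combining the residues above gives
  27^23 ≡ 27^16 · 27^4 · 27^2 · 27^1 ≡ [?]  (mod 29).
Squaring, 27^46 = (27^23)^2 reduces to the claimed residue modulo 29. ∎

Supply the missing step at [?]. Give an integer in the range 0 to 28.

Multiply the listed residues: 25 · 16 · 4 · 27 = 400 → 1600 → 43200.
Reducing modulo 29: 43200 = 1489·29 + 19, so 27^23 ≡ 19.

19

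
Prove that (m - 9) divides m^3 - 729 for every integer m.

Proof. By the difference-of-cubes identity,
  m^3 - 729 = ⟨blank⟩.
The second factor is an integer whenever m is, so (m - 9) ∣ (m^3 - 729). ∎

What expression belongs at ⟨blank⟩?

a^3 - b^3 = (a - b)(a^2 + ab + b^2). With a = m, b = 9:
m^3 - 729 = (m - 9)(m^2 + 9m + 81).

(m - 9)(m^2 + 9m + 81)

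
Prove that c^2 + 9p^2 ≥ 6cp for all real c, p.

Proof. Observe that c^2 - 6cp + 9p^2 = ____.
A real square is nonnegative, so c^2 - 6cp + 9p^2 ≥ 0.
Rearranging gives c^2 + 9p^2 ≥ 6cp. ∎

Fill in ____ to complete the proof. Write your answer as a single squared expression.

(c - 3p)^2

c^2 - 6cp + 9p^2 is a perfect-square trinomial: the outer terms are (c)^2 and (3p)^2, and the cross term is -2·c·3p.
So c^2 - 6cp + 9p^2 = (c - 3p)^2 ≥ 0.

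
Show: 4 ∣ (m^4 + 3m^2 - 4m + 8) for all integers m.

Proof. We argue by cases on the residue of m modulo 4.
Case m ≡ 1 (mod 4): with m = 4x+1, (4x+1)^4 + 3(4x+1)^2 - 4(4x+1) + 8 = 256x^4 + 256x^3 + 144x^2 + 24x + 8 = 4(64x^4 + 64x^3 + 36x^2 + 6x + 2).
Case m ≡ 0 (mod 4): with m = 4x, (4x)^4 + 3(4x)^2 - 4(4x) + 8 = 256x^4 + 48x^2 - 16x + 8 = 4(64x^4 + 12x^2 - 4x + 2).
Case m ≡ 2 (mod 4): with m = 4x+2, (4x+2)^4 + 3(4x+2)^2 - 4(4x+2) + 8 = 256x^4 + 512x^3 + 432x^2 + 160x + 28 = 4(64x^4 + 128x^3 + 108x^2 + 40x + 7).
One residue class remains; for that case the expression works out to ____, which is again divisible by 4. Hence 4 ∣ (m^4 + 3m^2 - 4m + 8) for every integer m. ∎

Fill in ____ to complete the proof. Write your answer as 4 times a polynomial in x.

4(64x^4 + 192x^3 + 228x^2 + 122x + 26)

Only m ≡ 3 (mod 4) is unaccounted for. Put m = 4x+3:
(4x+3)^4 + 3(4x+3)^2 - 4(4x+3) + 8 expands to 256x^4 + 768x^3 + 912x^2 + 488x + 104,
and factoring out 4 leaves 4(64x^4 + 192x^3 + 228x^2 + 122x + 26).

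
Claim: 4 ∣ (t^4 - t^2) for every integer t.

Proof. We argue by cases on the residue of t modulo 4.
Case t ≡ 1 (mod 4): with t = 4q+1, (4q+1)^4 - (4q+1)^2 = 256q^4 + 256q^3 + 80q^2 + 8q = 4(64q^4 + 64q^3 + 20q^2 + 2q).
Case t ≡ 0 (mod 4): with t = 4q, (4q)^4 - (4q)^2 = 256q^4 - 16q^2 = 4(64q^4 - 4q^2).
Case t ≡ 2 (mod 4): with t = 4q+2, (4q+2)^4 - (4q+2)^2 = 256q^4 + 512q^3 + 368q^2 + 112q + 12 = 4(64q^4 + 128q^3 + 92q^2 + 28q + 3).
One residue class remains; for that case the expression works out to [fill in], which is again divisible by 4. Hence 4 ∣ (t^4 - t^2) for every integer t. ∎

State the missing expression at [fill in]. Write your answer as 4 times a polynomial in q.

Only t ≡ 3 (mod 4) is unaccounted for. Put t = 4q+3:
(4q+3)^4 - (4q+3)^2 expands to 256q^4 + 768q^3 + 848q^2 + 408q + 72,
and factoring out 4 leaves 4(64q^4 + 192q^3 + 212q^2 + 102q + 18).

4(64q^4 + 192q^3 + 212q^2 + 102q + 18)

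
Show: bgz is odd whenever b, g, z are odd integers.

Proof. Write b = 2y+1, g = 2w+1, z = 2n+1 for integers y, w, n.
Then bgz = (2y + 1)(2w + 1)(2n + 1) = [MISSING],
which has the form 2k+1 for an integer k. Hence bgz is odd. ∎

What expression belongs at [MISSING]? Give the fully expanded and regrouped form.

Expanding: (2y + 1)(2w + 1)(2n + 1) = 8nwy + 4nw + 4ny + 2n + 4wy + 2w + 2y + 1.
Every term except the constant is even, so this is 2(4nwy + 2nw + 2ny + n + 2wy + w + y) + 1,
and 4nwy + 2nw + 2ny + n + 2wy + w + y ∈ ℤ gives the required form.

2(4nwy + 2nw + 2ny + n + 2wy + w + y) + 1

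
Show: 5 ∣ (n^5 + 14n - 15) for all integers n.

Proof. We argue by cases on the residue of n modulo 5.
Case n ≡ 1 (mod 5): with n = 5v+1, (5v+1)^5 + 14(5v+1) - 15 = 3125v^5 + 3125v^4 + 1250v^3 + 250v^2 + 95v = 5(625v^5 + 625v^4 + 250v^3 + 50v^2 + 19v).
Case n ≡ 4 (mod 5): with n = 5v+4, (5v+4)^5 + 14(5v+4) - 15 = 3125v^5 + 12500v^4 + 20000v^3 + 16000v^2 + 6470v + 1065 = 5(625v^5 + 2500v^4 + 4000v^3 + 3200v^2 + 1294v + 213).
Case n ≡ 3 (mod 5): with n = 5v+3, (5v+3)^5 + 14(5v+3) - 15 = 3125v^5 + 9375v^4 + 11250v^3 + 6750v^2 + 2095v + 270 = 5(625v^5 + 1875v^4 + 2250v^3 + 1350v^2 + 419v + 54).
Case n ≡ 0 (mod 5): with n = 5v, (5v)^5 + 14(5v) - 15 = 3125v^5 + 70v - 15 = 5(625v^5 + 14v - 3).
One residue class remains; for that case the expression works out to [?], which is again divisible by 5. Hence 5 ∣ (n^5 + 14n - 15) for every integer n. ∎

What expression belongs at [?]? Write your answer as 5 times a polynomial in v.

5(625v^5 + 1250v^4 + 1000v^3 + 400v^2 + 94v + 9)

Only n ≡ 2 (mod 5) is unaccounted for. Put n = 5v+2:
(5v+2)^5 + 14(5v+2) - 15 expands to 3125v^5 + 6250v^4 + 5000v^3 + 2000v^2 + 470v + 45,
and factoring out 5 leaves 5(625v^5 + 1250v^4 + 1000v^3 + 400v^2 + 94v + 9).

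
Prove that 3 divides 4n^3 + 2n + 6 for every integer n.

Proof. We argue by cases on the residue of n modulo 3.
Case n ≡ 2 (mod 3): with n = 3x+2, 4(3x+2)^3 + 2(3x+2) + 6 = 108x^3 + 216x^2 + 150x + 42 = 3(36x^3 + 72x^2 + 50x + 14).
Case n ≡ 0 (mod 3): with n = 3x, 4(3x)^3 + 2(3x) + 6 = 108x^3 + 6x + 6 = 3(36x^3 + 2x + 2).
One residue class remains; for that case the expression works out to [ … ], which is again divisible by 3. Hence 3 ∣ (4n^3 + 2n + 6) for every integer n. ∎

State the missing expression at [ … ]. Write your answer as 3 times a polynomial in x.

3(36x^3 + 36x^2 + 14x + 4)

The residues treated are {2, 0}, so the missing case is n ≡ 1 (mod 3); write n = 3x+1.
Then 4(3x+1)^3 + 2(3x+1) + 6 = 108x^3 + 108x^2 + 42x + 12 = 3(36x^3 + 36x^2 + 14x + 4).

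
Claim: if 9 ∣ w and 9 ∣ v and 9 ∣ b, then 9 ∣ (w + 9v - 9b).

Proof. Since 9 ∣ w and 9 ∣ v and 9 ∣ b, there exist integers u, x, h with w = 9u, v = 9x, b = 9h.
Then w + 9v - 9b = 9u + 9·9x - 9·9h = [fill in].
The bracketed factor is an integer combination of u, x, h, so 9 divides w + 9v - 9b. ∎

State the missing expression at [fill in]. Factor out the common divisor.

9(-9h + u + 9x)

Each term has a factor of 9: 9u + 9·9x - 9·9h = 9·(-9h + u + 9x).
Since -9h + u + 9x is an integer, 9 ∣ (w + 9v - 9b).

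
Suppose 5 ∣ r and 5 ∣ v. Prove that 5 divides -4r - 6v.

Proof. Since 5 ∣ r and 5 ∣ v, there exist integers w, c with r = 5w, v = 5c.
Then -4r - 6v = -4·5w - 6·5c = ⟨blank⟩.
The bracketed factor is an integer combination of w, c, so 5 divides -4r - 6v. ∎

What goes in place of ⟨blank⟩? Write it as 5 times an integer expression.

Each term has a factor of 5: -4·5w - 6·5c = 5·(-6c - 4w).
Since -6c - 4w is an integer, 5 ∣ (-4r - 6v).

5(-6c - 4w)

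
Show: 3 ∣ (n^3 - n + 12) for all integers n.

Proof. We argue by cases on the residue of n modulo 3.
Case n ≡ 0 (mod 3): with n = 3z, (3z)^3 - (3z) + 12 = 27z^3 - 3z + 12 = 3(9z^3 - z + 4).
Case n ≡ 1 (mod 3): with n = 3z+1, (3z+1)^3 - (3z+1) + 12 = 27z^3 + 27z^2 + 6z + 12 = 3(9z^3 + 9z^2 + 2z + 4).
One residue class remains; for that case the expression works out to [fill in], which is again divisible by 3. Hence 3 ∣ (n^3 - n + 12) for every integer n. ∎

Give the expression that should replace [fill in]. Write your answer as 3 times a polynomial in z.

Only n ≡ 2 (mod 3) is unaccounted for. Put n = 3z+2:
(3z+2)^3 - (3z+2) + 12 expands to 27z^3 + 54z^2 + 33z + 18,
and factoring out 3 leaves 3(9z^3 + 18z^2 + 11z + 6).

3(9z^3 + 18z^2 + 11z + 6)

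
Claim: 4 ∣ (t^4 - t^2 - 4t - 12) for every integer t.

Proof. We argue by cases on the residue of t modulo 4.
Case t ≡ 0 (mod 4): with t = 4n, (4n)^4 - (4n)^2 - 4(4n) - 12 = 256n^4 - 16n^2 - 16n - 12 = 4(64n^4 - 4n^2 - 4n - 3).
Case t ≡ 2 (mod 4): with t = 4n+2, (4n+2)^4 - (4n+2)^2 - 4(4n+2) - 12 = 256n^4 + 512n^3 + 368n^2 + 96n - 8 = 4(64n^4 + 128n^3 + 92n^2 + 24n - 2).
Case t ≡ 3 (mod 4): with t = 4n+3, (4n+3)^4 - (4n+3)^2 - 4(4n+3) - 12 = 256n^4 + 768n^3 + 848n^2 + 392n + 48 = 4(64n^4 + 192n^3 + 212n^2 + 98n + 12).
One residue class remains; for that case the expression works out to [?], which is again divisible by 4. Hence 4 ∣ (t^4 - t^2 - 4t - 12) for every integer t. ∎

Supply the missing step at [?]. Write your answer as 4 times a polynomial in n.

4(64n^4 + 64n^3 + 20n^2 - 2n - 4)

Only t ≡ 1 (mod 4) is unaccounted for. Put t = 4n+1:
(4n+1)^4 - (4n+1)^2 - 4(4n+1) - 12 expands to 256n^4 + 256n^3 + 80n^2 - 8n - 16,
and factoring out 4 leaves 4(64n^4 + 64n^3 + 20n^2 - 2n - 4).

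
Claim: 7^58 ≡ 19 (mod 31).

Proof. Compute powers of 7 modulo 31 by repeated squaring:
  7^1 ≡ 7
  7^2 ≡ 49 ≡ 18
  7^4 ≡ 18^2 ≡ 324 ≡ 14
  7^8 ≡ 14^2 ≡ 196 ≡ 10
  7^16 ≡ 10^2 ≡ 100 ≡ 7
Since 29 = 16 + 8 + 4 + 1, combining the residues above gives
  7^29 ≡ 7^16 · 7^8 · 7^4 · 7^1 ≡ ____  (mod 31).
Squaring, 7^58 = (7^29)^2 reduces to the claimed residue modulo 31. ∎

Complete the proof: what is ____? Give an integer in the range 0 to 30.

9

Multiply the listed residues: 7 · 10 · 14 · 7 = 70 → 980 → 6860.
Reducing modulo 31: 6860 = 221·31 + 9, so 7^29 ≡ 9.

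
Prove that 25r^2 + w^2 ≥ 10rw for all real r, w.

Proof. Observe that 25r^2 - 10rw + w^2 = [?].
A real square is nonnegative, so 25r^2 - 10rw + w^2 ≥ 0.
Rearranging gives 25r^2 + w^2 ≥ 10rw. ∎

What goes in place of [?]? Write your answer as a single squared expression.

(5r - w)^2

The leading and trailing coefficients are 5^2 and 1^2, and 10 = 2·5·1, so the trinomial is (5r - w)^2.
Hence 25r^2 - 10rw + w^2 ≥ 0.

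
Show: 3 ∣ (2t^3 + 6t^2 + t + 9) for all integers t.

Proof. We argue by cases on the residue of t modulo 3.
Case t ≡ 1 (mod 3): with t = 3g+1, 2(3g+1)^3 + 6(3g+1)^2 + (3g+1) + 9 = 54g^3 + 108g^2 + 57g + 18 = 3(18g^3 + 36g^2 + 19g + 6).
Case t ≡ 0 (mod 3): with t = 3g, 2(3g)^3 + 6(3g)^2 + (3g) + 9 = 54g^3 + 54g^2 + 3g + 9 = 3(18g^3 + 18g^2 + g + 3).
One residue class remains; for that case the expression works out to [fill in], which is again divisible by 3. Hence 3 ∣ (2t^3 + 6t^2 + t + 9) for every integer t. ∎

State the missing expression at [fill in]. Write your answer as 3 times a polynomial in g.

3(18g^3 + 54g^2 + 49g + 17)

Only t ≡ 2 (mod 3) is unaccounted for. Put t = 3g+2:
2(3g+2)^3 + 6(3g+2)^2 + (3g+2) + 9 expands to 54g^3 + 162g^2 + 147g + 51,
and factoring out 3 leaves 3(18g^3 + 54g^2 + 49g + 17).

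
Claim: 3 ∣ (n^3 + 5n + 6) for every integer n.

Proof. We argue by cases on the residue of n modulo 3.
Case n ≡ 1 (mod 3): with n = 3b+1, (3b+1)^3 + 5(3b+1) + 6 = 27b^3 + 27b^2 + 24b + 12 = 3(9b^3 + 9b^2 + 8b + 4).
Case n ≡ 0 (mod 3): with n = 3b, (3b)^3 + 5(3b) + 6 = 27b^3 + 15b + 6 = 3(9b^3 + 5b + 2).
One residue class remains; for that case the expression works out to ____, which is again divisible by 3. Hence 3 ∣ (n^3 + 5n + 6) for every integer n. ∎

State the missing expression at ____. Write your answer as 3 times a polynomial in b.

The residues treated are {1, 0}, so the missing case is n ≡ 2 (mod 3); write n = 3b+2.
Then (3b+2)^3 + 5(3b+2) + 6 = 27b^3 + 54b^2 + 51b + 24 = 3(9b^3 + 18b^2 + 17b + 8).

3(9b^3 + 18b^2 + 17b + 8)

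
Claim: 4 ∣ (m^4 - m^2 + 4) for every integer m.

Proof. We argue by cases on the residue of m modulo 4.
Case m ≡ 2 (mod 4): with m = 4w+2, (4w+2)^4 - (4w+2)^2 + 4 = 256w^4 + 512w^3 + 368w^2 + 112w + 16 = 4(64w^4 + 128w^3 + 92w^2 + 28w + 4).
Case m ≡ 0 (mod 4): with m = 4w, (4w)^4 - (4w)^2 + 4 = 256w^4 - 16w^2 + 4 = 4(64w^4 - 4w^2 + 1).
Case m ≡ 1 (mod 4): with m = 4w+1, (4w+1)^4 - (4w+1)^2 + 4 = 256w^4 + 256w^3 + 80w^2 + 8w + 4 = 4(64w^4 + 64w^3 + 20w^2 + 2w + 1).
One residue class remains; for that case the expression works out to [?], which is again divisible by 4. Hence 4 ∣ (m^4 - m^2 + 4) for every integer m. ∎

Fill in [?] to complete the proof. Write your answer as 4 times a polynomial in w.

4(64w^4 + 192w^3 + 212w^2 + 102w + 19)

Only m ≡ 3 (mod 4) is unaccounted for. Put m = 4w+3:
(4w+3)^4 - (4w+3)^2 + 4 expands to 256w^4 + 768w^3 + 848w^2 + 408w + 76,
and factoring out 4 leaves 4(64w^4 + 192w^3 + 212w^2 + 102w + 19).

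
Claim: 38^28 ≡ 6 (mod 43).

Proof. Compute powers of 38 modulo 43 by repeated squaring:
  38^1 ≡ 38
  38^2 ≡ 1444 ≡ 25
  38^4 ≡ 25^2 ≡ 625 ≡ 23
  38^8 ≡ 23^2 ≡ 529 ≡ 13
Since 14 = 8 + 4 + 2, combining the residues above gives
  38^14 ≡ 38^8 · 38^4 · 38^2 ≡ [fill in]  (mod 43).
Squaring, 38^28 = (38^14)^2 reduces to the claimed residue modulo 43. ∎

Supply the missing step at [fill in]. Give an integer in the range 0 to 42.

Multiply the listed residues: 13 · 23 · 25 = 299 → 7475.
Reducing modulo 43: 7475 = 173·43 + 36, so 38^14 ≡ 36.

36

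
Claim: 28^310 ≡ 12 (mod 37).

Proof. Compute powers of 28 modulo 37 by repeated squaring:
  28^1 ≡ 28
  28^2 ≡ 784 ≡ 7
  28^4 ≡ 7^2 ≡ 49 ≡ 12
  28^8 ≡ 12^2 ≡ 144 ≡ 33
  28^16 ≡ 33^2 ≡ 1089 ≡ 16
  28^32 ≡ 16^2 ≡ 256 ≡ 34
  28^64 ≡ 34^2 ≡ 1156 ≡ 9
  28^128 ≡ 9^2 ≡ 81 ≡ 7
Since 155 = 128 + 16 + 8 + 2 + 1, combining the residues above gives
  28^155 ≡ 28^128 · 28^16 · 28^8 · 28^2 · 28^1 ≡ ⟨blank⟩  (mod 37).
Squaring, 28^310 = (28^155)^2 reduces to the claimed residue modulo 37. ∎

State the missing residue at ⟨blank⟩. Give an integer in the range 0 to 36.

30

Multiply the listed residues: 7 · 16 · 33 · 7 · 28 = 112 → 3696 → 25872 → 724416.
Reducing modulo 37: 724416 = 19578·37 + 30, so 28^155 ≡ 30.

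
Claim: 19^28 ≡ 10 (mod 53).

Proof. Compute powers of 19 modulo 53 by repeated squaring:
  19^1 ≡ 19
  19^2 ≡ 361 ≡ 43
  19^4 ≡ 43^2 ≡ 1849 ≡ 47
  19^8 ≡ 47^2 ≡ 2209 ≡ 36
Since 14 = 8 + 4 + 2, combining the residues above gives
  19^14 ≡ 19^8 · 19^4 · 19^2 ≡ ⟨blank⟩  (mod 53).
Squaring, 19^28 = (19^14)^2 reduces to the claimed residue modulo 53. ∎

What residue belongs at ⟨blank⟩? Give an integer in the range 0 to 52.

40

19^8 · 19^4 · 19^2 ≡ 36 · 47 · 43 = 72756.
72756 mod 53 = 40, so 19^14 ≡ 40 (mod 53).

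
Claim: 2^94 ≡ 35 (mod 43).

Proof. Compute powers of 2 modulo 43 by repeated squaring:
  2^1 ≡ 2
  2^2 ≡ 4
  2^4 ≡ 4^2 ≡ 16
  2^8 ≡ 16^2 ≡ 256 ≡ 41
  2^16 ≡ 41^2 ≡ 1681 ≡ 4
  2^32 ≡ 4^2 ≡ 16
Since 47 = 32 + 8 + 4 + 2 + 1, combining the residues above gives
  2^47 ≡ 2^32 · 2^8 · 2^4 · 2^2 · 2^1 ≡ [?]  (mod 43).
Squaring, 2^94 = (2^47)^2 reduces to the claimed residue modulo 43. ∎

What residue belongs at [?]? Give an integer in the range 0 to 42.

32

2^32 · 2^8 · 2^4 · 2^2 · 2^1 ≡ 16 · 41 · 16 · 4 · 2 = 83968.
83968 mod 43 = 32, so 2^47 ≡ 32 (mod 43).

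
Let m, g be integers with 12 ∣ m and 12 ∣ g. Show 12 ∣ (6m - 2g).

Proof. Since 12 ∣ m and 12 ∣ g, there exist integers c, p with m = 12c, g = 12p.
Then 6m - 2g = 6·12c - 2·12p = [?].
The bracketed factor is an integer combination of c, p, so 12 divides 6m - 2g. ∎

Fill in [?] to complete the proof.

Each term has a factor of 12: 6·12c - 2·12p = 12·(6c - 2p).
Since 6c - 2p is an integer, 12 ∣ (6m - 2g).

12(6c - 2p)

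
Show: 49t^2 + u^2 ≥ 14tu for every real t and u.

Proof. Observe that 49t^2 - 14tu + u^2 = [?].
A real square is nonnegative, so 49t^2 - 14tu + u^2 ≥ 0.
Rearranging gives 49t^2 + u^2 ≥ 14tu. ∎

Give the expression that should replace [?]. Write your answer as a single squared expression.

(7t - u)^2

The leading and trailing coefficients are 7^2 and 1^2, and 14 = 2·7·1, so the trinomial is (7t - u)^2.
Hence 49t^2 - 14tu + u^2 ≥ 0.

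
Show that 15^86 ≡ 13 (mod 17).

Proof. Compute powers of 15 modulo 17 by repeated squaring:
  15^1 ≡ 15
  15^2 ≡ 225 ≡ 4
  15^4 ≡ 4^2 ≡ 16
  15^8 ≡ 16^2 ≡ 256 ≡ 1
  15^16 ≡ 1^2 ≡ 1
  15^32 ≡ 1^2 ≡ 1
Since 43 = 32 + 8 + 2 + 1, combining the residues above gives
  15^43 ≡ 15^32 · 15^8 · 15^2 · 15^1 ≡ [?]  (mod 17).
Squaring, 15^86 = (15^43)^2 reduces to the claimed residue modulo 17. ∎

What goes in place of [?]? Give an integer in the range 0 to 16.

15^32 · 15^8 · 15^2 · 15^1 ≡ 1 · 1 · 4 · 15 = 60.
60 mod 17 = 9, so 15^43 ≡ 9 (mod 17).

9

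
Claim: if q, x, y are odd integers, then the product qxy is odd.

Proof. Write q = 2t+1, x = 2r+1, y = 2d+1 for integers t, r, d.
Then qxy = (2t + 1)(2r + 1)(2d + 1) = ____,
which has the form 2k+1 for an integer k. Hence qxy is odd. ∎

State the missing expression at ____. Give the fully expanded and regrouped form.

2(4drt + 2dr + 2dt + d + 2rt + r + t) + 1

Expanding: (2t + 1)(2r + 1)(2d + 1) = 8drt + 4dr + 4dt + 2d + 4rt + 2r + 2t + 1.
Every term except the constant is even, so this is 2(4drt + 2dr + 2dt + d + 2rt + r + t) + 1,
and 4drt + 2dr + 2dt + d + 2rt + r + t ∈ ℤ gives the required form.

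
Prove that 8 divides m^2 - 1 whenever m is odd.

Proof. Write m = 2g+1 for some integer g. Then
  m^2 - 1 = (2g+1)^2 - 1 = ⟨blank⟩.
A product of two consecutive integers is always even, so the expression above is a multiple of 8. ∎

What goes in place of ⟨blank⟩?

(2g+1)^2 - 1 = 4g^2 + 4g + 1 - 1 = 4g^2 + 4g = 4g(g+1).
Since g and g+1 are consecutive, g(g+1) is even, and 4·(even) is a multiple of 8.

4g(g + 1)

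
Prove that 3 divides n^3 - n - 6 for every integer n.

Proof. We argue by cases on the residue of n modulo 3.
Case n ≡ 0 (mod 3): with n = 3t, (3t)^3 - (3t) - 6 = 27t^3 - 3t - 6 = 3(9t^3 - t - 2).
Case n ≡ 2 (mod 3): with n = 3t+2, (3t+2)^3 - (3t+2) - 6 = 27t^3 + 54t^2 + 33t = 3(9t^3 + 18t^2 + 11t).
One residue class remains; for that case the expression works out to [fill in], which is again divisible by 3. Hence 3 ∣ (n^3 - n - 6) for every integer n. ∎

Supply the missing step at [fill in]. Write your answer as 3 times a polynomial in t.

3(9t^3 + 9t^2 + 2t - 2)

The residues treated are {0, 2}, so the missing case is n ≡ 1 (mod 3); write n = 3t+1.
Then (3t+1)^3 - (3t+1) - 6 = 27t^3 + 27t^2 + 6t - 6 = 3(9t^3 + 9t^2 + 2t - 2).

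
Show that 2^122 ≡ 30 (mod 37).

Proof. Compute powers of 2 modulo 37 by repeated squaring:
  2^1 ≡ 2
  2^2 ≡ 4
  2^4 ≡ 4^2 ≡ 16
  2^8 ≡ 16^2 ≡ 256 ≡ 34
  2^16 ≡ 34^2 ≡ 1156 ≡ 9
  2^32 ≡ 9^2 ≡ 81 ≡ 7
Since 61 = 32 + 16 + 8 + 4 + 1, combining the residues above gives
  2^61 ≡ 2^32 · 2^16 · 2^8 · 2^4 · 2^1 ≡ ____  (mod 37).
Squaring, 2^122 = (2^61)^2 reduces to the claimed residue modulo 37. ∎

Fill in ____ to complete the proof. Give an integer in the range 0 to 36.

20

2^32 · 2^16 · 2^8 · 2^4 · 2^1 ≡ 7 · 9 · 34 · 16 · 2 = 68544.
68544 mod 37 = 20, so 2^61 ≡ 20 (mod 37).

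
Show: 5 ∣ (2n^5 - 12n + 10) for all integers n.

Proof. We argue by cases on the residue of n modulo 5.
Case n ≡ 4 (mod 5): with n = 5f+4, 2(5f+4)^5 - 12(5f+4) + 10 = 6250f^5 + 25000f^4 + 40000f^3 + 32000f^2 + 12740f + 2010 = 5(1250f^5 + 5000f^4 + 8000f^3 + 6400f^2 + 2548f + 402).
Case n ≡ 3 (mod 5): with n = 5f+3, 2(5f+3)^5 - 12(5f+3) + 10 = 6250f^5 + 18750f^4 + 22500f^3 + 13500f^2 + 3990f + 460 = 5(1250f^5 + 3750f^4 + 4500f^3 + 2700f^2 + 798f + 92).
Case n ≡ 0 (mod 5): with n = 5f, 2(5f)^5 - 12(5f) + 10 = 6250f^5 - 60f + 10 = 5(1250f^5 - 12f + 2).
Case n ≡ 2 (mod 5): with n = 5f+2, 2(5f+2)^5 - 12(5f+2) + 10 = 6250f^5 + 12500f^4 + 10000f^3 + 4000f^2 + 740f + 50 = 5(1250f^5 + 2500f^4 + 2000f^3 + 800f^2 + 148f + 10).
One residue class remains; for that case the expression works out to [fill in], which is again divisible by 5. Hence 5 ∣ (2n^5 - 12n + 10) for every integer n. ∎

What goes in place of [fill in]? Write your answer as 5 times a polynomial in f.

The residues treated are {4, 3, 0, 2}, so the missing case is n ≡ 1 (mod 5); write n = 5f+1.
Then 2(5f+1)^5 - 12(5f+1) + 10 = 6250f^5 + 6250f^4 + 2500f^3 + 500f^2 - 10f = 5(1250f^5 + 1250f^4 + 500f^3 + 100f^2 - 2f).

5(1250f^5 + 1250f^4 + 500f^3 + 100f^2 - 2f)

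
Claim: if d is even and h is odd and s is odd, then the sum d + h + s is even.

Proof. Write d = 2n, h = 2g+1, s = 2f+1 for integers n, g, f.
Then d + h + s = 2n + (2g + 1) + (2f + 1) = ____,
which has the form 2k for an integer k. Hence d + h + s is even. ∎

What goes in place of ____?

2n + (2g + 1) + (2f + 1) = 2f + 2g + 2n + 2
= 2(f + g + n + 1).
Since f + g + n + 1 is an integer, the sum is of the form 2k for an integer k.

2(f + g + n + 1)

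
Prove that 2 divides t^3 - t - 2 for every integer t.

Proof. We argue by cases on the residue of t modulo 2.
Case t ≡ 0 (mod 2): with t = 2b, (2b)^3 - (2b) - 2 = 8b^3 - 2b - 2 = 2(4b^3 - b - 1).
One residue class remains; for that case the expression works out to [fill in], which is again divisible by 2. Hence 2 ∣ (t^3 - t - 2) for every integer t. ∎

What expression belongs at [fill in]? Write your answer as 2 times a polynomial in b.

Only t ≡ 1 (mod 2) is unaccounted for. Put t = 2b+1:
(2b+1)^3 - (2b+1) - 2 expands to 8b^3 + 12b^2 + 4b - 2,
and factoring out 2 leaves 2(4b^3 + 6b^2 + 2b - 1).

2(4b^3 + 6b^2 + 2b - 1)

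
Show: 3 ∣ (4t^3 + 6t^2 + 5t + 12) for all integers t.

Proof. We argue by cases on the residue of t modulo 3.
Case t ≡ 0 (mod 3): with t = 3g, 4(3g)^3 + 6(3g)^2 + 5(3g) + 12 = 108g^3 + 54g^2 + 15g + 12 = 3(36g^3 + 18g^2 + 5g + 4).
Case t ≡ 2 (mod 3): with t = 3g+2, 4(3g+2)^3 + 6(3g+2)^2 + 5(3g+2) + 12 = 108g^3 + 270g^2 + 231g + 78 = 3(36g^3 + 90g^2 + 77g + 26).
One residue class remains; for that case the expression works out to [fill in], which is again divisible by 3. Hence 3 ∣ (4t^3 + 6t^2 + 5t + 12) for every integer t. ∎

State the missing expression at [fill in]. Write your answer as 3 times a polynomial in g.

The residues treated are {0, 2}, so the missing case is t ≡ 1 (mod 3); write t = 3g+1.
Then 4(3g+1)^3 + 6(3g+1)^2 + 5(3g+1) + 12 = 108g^3 + 162g^2 + 87g + 27 = 3(36g^3 + 54g^2 + 29g + 9).

3(36g^3 + 54g^2 + 29g + 9)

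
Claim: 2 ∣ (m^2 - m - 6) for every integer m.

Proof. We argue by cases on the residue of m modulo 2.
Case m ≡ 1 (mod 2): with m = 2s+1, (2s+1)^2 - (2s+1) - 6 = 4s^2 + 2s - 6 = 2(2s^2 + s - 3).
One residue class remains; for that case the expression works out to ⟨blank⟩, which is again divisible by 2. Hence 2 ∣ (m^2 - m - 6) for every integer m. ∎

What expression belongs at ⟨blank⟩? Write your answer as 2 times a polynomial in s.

The residues treated are {1}, so the missing case is m ≡ 0 (mod 2); write m = 2s.
Then (2s)^2 - (2s) - 6 = 4s^2 - 2s - 6 = 2(2s^2 - s - 3).

2(2s^2 - s - 3)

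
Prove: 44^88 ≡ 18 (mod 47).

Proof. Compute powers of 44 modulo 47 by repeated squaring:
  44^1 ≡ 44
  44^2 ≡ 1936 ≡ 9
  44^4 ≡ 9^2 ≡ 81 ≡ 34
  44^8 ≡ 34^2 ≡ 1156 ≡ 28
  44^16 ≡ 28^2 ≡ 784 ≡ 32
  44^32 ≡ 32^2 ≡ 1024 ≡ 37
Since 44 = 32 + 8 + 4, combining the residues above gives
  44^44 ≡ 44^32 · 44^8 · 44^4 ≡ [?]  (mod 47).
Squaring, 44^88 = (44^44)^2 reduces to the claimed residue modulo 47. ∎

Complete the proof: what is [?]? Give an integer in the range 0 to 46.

Multiply the listed residues: 37 · 28 · 34 = 1036 → 35224.
Reducing modulo 47: 35224 = 749·47 + 21, so 44^44 ≡ 21.

21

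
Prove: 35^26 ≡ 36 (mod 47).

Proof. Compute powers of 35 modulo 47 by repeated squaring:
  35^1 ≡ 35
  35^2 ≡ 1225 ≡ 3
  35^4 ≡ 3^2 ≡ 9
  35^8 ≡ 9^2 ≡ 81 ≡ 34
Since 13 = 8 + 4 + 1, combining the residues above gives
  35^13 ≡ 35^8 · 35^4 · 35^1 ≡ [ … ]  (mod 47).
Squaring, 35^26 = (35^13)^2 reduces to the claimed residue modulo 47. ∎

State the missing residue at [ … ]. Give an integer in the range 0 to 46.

41

Multiply the listed residues: 34 · 9 · 35 = 306 → 10710.
Reducing modulo 47: 10710 = 227·47 + 41, so 35^13 ≡ 41.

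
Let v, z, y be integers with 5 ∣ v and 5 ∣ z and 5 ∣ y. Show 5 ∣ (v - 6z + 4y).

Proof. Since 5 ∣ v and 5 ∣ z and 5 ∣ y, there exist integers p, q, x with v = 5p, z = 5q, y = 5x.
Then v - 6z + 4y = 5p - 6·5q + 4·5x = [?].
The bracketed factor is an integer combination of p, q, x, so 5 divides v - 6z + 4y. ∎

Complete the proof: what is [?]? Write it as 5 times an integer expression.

5(p - 6q + 4x)

Pull the common 5 out of every term: 5p - 6·5q + 4·5x = 5(p - 6q + 4x).
p - 6q + 4x is an integer, which exhibits the divisibility.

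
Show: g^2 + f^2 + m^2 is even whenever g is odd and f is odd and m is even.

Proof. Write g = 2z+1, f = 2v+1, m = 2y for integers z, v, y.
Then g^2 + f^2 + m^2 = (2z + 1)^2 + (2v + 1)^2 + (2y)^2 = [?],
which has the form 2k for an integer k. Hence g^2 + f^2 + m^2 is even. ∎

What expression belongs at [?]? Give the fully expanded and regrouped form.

2(2v^2 + 2v + 2y^2 + 2z^2 + 2z + 1)

Expanding: (2z + 1)^2 + (2v + 1)^2 + (2y)^2 = 4v^2 + 4v + 4y^2 + 4z^2 + 4z + 2.
Every term is even; pulling out the factor of 2 gives 2(2v^2 + 2v + 2y^2 + 2z^2 + 2z + 1).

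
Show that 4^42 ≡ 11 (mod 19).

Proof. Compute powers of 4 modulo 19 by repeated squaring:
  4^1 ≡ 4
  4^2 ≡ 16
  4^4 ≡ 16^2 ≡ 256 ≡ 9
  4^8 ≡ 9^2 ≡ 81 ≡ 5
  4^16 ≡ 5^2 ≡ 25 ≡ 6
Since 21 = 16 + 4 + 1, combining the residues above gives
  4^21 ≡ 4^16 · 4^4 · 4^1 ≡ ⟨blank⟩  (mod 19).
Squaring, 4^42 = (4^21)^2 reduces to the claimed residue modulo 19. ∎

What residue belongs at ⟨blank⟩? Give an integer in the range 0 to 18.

7

4^16 · 4^4 · 4^1 ≡ 6 · 9 · 4 = 216.
216 mod 19 = 7, so 4^21 ≡ 7 (mod 19).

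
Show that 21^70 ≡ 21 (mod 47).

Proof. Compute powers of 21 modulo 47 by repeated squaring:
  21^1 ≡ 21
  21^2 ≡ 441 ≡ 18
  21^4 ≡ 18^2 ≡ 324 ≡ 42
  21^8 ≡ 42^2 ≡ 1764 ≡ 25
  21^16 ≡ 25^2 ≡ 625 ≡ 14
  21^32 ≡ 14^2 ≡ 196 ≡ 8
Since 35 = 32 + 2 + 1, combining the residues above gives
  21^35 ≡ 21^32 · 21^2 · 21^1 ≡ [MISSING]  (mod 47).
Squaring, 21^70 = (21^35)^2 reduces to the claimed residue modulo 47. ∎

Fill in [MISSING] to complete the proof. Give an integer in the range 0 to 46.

Multiply the listed residues: 8 · 18 · 21 = 144 → 3024.
Reducing modulo 47: 3024 = 64·47 + 16, so 21^35 ≡ 16.

16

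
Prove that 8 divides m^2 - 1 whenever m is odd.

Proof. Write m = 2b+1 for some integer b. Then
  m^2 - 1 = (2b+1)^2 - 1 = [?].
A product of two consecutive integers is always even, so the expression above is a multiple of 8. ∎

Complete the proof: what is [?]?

4b(b + 1)

(2b+1)^2 - 1 = 4b^2 + 4b + 1 - 1 = 4b^2 + 4b = 4b(b+1).
Since b and b+1 are consecutive, b(b+1) is even, and 4·(even) is a multiple of 8.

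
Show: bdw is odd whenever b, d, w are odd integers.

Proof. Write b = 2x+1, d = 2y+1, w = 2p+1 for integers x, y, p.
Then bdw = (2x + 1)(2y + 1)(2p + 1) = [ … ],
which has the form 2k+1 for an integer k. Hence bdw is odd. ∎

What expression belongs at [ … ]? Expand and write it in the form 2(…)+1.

2(4pxy + 2px + 2py + p + 2xy + x + y) + 1

(2x + 1)(2y + 1)(2p + 1) = 8pxy + 4px + 4py + 2p + 4xy + 2x + 2y + 1
= 2(4pxy + 2px + 2py + p + 2xy + x + y) + 1.
Since 4pxy + 2px + 2py + p + 2xy + x + y is an integer, the product is of the form 2k+1 for an integer k.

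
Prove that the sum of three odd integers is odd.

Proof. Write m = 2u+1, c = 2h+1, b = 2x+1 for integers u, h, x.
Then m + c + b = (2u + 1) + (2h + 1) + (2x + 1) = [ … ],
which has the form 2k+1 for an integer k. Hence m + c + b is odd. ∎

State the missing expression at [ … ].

2(h + u + x + 1) + 1

(2u + 1) + (2h + 1) + (2x + 1) = 2h + 2u + 2x + 3
= 2(h + u + x + 1) + 1.
Since h + u + x + 1 is an integer, the sum is of the form 2k+1 for an integer k.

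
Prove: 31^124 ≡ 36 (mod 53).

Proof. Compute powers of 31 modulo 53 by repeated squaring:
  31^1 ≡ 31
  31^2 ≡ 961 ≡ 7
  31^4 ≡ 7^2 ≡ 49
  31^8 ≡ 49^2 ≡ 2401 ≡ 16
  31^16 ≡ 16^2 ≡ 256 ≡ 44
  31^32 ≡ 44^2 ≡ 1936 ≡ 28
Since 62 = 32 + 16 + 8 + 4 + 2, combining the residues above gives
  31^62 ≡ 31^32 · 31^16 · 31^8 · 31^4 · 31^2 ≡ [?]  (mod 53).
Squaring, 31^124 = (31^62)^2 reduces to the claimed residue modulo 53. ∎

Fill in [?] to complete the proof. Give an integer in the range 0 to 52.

6

31^32 · 31^16 · 31^8 · 31^4 · 31^2 ≡ 28 · 44 · 16 · 49 · 7 = 6761216.
6761216 mod 53 = 6, so 31^62 ≡ 6 (mod 53).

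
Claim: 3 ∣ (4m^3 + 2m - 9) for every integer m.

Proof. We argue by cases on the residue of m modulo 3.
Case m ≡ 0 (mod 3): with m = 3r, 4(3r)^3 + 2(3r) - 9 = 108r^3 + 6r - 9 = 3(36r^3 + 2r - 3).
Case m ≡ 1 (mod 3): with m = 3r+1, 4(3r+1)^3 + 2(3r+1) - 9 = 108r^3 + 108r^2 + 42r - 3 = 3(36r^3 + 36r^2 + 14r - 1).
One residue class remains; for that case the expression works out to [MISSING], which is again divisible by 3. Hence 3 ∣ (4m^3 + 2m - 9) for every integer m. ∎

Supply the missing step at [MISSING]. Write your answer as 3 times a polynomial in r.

Only m ≡ 2 (mod 3) is unaccounted for. Put m = 3r+2:
4(3r+2)^3 + 2(3r+2) - 9 expands to 108r^3 + 216r^2 + 150r + 27,
and factoring out 3 leaves 3(36r^3 + 72r^2 + 50r + 9).

3(36r^3 + 72r^2 + 50r + 9)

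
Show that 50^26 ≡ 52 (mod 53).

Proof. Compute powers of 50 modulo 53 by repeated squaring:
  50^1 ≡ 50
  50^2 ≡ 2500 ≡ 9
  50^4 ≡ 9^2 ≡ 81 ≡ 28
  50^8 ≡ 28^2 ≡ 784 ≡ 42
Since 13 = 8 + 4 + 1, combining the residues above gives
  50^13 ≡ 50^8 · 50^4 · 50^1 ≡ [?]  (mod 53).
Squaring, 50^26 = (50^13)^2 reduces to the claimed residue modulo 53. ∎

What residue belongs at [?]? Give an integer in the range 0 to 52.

23

Multiply the listed residues: 42 · 28 · 50 = 1176 → 58800.
Reducing modulo 53: 58800 = 1109·53 + 23, so 50^13 ≡ 23.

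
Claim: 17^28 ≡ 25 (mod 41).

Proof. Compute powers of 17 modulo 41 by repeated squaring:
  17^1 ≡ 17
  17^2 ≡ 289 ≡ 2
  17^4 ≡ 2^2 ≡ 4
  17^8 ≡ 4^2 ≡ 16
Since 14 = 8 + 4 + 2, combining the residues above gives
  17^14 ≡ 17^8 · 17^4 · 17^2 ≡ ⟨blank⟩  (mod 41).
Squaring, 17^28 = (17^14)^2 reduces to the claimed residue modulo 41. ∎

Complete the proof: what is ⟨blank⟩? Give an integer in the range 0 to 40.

5

17^8 · 17^4 · 17^2 ≡ 16 · 4 · 2 = 128.
128 mod 41 = 5, so 17^14 ≡ 5 (mod 41).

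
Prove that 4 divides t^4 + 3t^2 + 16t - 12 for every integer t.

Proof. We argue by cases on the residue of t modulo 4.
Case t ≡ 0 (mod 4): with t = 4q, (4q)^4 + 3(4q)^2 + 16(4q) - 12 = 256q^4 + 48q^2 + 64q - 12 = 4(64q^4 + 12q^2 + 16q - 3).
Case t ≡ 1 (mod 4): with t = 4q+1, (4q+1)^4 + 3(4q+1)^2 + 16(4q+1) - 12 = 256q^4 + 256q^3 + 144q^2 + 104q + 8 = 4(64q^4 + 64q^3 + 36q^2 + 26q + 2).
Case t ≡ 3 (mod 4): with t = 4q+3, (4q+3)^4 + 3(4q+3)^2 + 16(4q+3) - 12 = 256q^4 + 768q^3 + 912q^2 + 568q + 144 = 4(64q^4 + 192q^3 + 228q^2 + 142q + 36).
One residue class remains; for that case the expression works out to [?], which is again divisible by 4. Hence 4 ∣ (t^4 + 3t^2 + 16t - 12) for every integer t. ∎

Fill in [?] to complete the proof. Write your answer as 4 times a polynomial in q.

4(64q^4 + 128q^3 + 108q^2 + 60q + 12)

Only t ≡ 2 (mod 4) is unaccounted for. Put t = 4q+2:
(4q+2)^4 + 3(4q+2)^2 + 16(4q+2) - 12 expands to 256q^4 + 512q^3 + 432q^2 + 240q + 48,
and factoring out 4 leaves 4(64q^4 + 128q^3 + 108q^2 + 60q + 12).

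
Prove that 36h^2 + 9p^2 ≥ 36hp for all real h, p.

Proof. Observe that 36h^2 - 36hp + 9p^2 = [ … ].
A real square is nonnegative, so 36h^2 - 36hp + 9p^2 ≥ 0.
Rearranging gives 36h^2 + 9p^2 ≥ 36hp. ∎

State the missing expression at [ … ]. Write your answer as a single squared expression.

(6h - 3p)^2

The leading and trailing coefficients are 6^2 and 3^2, and 36 = 2·6·3, so the trinomial is (6h - 3p)^2.
Hence 36h^2 - 36hp + 9p^2 ≥ 0.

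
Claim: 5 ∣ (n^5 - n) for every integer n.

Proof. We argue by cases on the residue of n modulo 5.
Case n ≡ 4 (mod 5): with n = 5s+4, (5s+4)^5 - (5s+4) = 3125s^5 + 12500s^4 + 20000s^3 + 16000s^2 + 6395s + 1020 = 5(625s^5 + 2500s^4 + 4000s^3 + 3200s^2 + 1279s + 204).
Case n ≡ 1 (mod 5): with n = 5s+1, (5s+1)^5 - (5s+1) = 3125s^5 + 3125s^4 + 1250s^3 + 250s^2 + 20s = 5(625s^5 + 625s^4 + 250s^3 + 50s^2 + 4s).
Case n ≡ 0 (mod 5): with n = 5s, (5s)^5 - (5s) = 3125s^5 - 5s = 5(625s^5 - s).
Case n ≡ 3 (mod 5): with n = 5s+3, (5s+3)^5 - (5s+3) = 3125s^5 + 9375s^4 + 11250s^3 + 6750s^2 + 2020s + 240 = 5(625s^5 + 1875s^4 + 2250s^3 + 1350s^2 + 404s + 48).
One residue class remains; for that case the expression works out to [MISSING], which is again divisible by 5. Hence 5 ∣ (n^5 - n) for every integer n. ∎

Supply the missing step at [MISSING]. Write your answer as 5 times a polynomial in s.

The residues treated are {4, 1, 0, 3}, so the missing case is n ≡ 2 (mod 5); write n = 5s+2.
Then (5s+2)^5 - (5s+2) = 3125s^5 + 6250s^4 + 5000s^3 + 2000s^2 + 395s + 30 = 5(625s^5 + 1250s^4 + 1000s^3 + 400s^2 + 79s + 6).

5(625s^5 + 1250s^4 + 1000s^3 + 400s^2 + 79s + 6)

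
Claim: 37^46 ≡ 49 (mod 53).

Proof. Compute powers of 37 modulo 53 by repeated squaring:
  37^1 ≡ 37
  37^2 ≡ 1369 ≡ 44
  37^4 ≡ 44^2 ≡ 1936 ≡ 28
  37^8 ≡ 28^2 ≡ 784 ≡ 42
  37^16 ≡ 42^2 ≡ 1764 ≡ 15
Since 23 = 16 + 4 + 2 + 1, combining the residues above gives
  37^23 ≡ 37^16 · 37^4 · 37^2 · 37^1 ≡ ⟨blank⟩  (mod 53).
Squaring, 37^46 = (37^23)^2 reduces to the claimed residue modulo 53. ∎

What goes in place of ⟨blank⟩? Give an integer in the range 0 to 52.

37^16 · 37^4 · 37^2 · 37^1 ≡ 15 · 28 · 44 · 37 = 683760.
683760 mod 53 = 7, so 37^23 ≡ 7 (mod 53).

7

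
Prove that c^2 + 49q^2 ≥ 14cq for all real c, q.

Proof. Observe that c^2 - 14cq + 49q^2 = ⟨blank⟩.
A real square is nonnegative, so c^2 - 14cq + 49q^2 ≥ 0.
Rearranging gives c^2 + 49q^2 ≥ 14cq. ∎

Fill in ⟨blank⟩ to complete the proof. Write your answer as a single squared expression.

(c - 7q)^2

The leading and trailing coefficients are 1^2 and 7^2, and 14 = 2·1·7, so the trinomial is (c - 7q)^2.
Hence c^2 - 14cq + 49q^2 ≥ 0.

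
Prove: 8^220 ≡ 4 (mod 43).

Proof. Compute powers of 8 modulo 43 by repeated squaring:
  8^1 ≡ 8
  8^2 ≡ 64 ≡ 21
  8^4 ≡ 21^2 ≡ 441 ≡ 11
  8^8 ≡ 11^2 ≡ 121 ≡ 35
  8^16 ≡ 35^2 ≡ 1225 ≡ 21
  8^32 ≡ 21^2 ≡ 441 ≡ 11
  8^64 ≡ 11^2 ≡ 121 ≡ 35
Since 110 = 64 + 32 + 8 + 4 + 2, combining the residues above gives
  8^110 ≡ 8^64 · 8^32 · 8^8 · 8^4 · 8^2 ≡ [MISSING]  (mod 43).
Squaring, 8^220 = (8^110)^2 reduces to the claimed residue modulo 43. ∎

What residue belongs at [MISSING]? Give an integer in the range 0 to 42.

41

Multiply the listed residues: 35 · 11 · 35 · 11 · 21 = 385 → 13475 → 148225 → 3112725.
Reducing modulo 43: 3112725 = 72388·43 + 41, so 8^110 ≡ 41.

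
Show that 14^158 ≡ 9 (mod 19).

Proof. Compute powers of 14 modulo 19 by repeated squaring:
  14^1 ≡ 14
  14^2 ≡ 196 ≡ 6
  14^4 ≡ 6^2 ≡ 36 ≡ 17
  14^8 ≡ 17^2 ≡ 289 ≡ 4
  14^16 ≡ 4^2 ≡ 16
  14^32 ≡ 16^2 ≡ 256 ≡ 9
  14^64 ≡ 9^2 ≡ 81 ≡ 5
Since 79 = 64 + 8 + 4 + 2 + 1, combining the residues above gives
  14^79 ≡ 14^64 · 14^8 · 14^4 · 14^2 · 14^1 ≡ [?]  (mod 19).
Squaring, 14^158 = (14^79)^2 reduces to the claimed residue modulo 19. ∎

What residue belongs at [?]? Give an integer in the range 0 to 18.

3

Multiply the listed residues: 5 · 4 · 17 · 6 · 14 = 20 → 340 → 2040 → 28560.
Reducing modulo 19: 28560 = 1503·19 + 3, so 14^79 ≡ 3.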